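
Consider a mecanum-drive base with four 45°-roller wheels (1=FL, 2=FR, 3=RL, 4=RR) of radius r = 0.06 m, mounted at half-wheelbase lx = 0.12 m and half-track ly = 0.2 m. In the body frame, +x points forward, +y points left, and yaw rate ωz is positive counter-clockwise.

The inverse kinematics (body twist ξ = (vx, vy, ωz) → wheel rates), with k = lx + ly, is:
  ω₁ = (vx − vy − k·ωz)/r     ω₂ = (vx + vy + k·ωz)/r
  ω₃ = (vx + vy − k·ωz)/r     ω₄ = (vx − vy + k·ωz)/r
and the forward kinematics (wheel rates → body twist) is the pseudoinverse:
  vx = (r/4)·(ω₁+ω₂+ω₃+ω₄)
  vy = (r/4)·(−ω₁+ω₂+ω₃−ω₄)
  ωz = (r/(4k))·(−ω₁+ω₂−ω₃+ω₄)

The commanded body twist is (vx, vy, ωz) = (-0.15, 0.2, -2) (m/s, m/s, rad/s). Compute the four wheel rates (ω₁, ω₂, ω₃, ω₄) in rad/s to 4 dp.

k = lx + ly = 0.12 + 0.2 = 0.3200;  k·ωz = 0.3200·-2 = -0.6400
ω₁ (FL) = (vx − vy − k·ωz)/r = 0.2900/0.06 = 4.8333
ω₂ (FR) = (vx + vy + k·ωz)/r = -0.5900/0.06 = -9.8333
ω₃ (RL) = (vx + vy − k·ωz)/r = 0.6900/0.06 = 11.5000
ω₄ (RR) = (vx − vy + k·ωz)/r = -0.9900/0.06 = -16.5000

(4.8333, -9.8333, 11.5000, -16.5000)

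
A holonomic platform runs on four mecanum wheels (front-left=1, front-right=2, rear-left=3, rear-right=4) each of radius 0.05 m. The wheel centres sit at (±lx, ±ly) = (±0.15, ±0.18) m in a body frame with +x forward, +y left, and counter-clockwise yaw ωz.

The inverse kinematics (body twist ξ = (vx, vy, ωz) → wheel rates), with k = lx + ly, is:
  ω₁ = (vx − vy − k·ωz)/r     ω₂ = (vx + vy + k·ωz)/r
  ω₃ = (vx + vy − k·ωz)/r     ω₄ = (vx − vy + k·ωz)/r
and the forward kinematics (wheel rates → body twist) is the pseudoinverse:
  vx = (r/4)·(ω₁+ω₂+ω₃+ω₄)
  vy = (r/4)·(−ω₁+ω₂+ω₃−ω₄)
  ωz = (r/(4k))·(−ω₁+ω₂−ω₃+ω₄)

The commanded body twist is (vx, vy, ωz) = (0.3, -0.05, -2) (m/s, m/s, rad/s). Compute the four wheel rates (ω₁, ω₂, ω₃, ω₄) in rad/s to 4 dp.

k = lx + ly = 0.15 + 0.18 = 0.3300;  k·ωz = 0.3300·-2 = -0.6600
ω₁ (FL) = (vx − vy − k·ωz)/r = 1.0100/0.05 = 20.2000
ω₂ (FR) = (vx + vy + k·ωz)/r = -0.4100/0.05 = -8.2000
ω₃ (RL) = (vx + vy − k·ωz)/r = 0.9100/0.05 = 18.2000
ω₄ (RR) = (vx − vy + k·ωz)/r = -0.3100/0.05 = -6.2000

(20.2000, -8.2000, 18.2000, -6.2000)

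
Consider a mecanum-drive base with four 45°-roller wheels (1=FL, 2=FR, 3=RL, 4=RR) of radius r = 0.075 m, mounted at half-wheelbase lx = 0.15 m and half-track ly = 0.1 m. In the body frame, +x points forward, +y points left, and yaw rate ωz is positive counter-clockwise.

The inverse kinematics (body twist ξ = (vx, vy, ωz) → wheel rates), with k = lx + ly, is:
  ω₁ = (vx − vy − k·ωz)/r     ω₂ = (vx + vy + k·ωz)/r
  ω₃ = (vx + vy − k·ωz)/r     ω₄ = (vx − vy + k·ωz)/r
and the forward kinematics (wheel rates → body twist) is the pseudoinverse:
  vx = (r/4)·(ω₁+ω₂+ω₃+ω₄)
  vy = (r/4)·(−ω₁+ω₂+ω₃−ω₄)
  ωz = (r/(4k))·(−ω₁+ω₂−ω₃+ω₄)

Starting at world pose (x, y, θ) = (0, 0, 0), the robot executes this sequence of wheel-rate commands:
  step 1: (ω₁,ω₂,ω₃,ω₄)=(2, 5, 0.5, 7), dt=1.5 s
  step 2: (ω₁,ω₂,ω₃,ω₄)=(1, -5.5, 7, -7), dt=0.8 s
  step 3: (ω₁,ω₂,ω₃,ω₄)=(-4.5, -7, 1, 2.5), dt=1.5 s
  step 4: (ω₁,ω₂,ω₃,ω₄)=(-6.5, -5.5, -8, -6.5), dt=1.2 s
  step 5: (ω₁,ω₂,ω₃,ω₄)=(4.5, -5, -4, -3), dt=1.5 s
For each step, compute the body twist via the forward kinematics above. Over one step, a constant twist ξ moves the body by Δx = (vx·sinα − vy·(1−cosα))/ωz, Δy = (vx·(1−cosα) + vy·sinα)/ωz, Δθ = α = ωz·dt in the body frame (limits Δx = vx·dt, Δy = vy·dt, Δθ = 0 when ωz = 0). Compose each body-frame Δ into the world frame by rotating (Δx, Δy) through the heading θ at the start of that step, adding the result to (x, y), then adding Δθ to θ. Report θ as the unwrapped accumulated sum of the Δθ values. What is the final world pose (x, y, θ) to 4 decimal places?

step 1: ξ=(vx,vy,ωz)=(0.2719, -0.0656, 0.7125), dt=1.5 → body Δ=(0.3823, 0.1172, 1.0688) → world pose (0.3823, 0.1172, 1.0688)
step 2: ξ=(vx,vy,ωz)=(-0.0844, 0.1406, -1.5375), dt=0.8 → body Δ=(0.0092, 0.1227, -1.2300) → world pose (0.2791, 0.1843, -0.1613)
step 3: ξ=(vx,vy,ωz)=(-0.1500, -0.0750, -0.0750), dt=1.5 → body Δ=(-0.2308, -0.0996, -0.1125) → world pose (0.0352, 0.1231, -0.2738)
step 4: ξ=(vx,vy,ωz)=(-0.4969, -0.0094, 0.1875), dt=1.2 → body Δ=(-0.5900, -0.0780, 0.2250) → world pose (-0.5538, 0.2075, -0.0488)
step 5: ξ=(vx,vy,ωz)=(-0.1406, -0.1969, -0.6375), dt=1.5 → body Δ=(-0.3110, -0.1589, -0.9562) → world pose (-0.8722, 0.0639, -1.0050)

(-0.8722, 0.0639, -1.0050)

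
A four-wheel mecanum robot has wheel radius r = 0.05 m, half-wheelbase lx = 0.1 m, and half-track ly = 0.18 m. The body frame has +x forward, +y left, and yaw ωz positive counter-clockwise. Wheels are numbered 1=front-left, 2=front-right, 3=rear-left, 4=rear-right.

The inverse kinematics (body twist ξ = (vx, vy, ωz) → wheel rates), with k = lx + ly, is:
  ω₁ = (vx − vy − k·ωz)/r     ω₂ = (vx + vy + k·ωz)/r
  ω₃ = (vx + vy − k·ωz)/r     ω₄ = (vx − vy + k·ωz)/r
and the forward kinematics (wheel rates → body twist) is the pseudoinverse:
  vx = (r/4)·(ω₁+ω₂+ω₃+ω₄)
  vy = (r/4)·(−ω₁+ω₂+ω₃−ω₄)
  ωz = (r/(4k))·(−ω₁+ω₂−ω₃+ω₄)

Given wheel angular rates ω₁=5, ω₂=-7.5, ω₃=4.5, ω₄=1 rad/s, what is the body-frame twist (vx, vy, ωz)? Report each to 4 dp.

k = lx + ly = 0.1 + 0.18 = 0.2800
ω₁+ω₂+ω₃+ω₄ = 3.0000  →  vx = (0.05/4)·3.0000 = 0.0375
−ω₁+ω₂+ω₃−ω₄ = -9.0000  →  vy = (0.05/4)·-9.0000 = -0.1125
−ω₁+ω₂−ω₃+ω₄ = -16.0000  →  ωz = (0.05/1.1200)·-16.0000 = -0.7143

(0.0375, -0.1125, -0.7143)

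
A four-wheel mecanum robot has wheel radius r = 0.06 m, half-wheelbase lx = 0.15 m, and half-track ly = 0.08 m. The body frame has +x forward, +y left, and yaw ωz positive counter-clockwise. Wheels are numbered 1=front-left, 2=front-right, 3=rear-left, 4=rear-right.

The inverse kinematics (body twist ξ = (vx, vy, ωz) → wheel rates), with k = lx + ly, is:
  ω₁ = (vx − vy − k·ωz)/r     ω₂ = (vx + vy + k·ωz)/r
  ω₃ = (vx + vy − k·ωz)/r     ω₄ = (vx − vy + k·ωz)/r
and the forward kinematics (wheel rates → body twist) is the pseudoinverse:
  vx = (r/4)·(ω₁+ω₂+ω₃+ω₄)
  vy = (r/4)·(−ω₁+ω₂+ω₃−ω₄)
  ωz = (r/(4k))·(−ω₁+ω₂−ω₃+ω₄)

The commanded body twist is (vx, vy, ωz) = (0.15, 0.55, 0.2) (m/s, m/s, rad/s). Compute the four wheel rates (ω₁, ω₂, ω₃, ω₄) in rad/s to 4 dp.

k = lx + ly = 0.15 + 0.08 = 0.2300;  k·ωz = 0.2300·0.2 = 0.0460
ω₁ (FL) = (vx − vy − k·ωz)/r = -0.4460/0.06 = -7.4333
ω₂ (FR) = (vx + vy + k·ωz)/r = 0.7460/0.06 = 12.4333
ω₃ (RL) = (vx + vy − k·ωz)/r = 0.6540/0.06 = 10.9000
ω₄ (RR) = (vx − vy + k·ωz)/r = -0.3540/0.06 = -5.9000

(-7.4333, 12.4333, 10.9000, -5.9000)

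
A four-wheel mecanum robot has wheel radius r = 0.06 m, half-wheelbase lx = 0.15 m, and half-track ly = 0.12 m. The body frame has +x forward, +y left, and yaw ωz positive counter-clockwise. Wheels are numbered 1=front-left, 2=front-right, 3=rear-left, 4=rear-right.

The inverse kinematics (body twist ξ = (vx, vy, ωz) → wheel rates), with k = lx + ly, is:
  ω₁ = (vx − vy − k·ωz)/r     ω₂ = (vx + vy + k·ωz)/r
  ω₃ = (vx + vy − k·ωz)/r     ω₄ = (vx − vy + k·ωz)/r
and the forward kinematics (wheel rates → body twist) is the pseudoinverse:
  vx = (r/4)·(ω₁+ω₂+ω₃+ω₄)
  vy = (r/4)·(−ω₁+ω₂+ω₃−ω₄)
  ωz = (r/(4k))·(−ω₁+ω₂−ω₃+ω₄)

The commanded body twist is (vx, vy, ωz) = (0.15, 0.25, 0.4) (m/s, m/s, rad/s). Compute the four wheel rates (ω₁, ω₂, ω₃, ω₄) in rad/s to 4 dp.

k = lx + ly = 0.15 + 0.12 = 0.2700;  k·ωz = 0.2700·0.4 = 0.1080
ω₁ (FL) = (vx − vy − k·ωz)/r = -0.2080/0.06 = -3.4667
ω₂ (FR) = (vx + vy + k·ωz)/r = 0.5080/0.06 = 8.4667
ω₃ (RL) = (vx + vy − k·ωz)/r = 0.2920/0.06 = 4.8667
ω₄ (RR) = (vx − vy + k·ωz)/r = 0.0080/0.06 = 0.1333

(-3.4667, 8.4667, 4.8667, 0.1333)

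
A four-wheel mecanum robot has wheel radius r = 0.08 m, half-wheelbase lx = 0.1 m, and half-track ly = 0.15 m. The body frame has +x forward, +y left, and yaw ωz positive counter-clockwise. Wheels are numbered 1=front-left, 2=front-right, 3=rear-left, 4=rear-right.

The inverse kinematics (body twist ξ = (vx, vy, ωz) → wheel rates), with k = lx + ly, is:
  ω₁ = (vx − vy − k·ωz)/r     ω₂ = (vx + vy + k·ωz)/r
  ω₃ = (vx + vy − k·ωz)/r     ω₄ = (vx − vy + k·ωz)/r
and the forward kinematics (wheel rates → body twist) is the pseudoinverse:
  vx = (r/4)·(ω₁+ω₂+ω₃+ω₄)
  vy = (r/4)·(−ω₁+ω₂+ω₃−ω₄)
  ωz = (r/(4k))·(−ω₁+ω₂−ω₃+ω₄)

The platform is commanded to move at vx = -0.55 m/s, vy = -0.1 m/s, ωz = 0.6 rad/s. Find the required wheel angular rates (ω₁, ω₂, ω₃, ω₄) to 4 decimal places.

(-7.5000, -6.2500, -10.0000, -3.7500)

k = lx + ly = 0.1 + 0.15 = 0.2500;  k·ωz = 0.2500·0.6 = 0.1500
ω₁ (FL) = (vx − vy − k·ωz)/r = -0.6000/0.08 = -7.5000
ω₂ (FR) = (vx + vy + k·ωz)/r = -0.5000/0.08 = -6.2500
ω₃ (RL) = (vx + vy − k·ωz)/r = -0.8000/0.08 = -10.0000
ω₄ (RR) = (vx − vy + k·ωz)/r = -0.3000/0.08 = -3.7500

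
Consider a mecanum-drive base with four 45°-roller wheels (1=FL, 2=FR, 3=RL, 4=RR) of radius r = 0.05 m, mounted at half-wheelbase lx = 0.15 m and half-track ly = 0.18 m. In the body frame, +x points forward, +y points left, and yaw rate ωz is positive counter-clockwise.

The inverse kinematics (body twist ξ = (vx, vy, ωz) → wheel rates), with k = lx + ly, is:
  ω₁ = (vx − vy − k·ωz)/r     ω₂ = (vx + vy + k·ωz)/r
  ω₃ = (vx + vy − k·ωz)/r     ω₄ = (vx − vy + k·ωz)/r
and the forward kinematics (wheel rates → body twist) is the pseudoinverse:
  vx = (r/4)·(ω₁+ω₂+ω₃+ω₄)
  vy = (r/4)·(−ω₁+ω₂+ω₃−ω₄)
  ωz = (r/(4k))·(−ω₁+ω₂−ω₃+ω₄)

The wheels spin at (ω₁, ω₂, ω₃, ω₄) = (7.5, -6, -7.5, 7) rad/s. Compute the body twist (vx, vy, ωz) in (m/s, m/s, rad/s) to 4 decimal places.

k = lx + ly = 0.15 + 0.18 = 0.3300
ω₁+ω₂+ω₃+ω₄ = 1.0000  →  vx = (0.05/4)·1.0000 = 0.0125
−ω₁+ω₂+ω₃−ω₄ = -28.0000  →  vy = (0.05/4)·-28.0000 = -0.3500
−ω₁+ω₂−ω₃+ω₄ = 1.0000  →  ωz = (0.05/1.3200)·1.0000 = 0.0379

(0.0125, -0.3500, 0.0379)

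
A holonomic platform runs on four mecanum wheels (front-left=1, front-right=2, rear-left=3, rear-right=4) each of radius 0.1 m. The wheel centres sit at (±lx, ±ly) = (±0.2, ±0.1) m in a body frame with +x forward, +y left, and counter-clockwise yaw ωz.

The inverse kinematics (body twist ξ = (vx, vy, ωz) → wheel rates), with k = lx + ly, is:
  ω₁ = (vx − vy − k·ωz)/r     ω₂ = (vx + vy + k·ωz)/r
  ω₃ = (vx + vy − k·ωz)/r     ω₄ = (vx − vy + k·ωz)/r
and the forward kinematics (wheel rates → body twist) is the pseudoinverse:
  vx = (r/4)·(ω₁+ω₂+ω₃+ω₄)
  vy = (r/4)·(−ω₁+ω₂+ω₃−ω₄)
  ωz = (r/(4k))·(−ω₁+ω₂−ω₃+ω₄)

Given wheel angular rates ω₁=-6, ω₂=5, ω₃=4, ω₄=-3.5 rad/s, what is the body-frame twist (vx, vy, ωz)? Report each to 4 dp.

k = lx + ly = 0.2 + 0.1 = 0.3000
ω₁+ω₂+ω₃+ω₄ = -0.5000  →  vx = (0.1/4)·-0.5000 = -0.0125
−ω₁+ω₂+ω₃−ω₄ = 18.5000  →  vy = (0.1/4)·18.5000 = 0.4625
−ω₁+ω₂−ω₃+ω₄ = 3.5000  →  ωz = (0.1/1.2000)·3.5000 = 0.2917

(-0.0125, 0.4625, 0.2917)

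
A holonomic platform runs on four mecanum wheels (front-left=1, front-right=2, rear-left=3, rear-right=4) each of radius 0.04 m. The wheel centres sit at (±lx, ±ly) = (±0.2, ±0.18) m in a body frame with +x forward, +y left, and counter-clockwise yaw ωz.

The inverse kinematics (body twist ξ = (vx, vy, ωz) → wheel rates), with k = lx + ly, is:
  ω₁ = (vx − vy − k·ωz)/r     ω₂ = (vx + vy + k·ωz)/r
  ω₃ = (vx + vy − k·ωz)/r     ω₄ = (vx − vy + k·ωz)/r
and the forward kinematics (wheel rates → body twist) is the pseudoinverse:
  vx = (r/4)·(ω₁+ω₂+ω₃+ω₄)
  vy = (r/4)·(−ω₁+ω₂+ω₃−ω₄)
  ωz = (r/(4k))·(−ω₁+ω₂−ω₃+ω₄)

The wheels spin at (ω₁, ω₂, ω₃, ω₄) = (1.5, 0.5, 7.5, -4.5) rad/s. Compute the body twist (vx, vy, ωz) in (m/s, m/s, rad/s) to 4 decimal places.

(0.0500, 0.1100, -0.3421)

k = lx + ly = 0.2 + 0.18 = 0.3800
ω₁+ω₂+ω₃+ω₄ = 5.0000  →  vx = (0.04/4)·5.0000 = 0.0500
−ω₁+ω₂+ω₃−ω₄ = 11.0000  →  vy = (0.04/4)·11.0000 = 0.1100
−ω₁+ω₂−ω₃+ω₄ = -13.0000  →  ωz = (0.04/1.5200)·-13.0000 = -0.3421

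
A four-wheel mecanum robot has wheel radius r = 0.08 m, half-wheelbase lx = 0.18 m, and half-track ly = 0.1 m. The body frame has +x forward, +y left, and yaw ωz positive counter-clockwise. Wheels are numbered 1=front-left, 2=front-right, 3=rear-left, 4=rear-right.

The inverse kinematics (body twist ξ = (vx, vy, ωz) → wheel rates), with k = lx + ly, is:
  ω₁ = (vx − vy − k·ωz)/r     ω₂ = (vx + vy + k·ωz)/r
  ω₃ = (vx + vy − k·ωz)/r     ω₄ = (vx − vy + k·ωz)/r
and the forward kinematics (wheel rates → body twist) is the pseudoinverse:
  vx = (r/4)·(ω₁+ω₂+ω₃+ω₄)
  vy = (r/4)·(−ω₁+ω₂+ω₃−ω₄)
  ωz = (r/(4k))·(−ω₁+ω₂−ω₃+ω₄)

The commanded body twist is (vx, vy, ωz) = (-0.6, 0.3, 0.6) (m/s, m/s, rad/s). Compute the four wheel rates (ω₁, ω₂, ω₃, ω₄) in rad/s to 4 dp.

k = lx + ly = 0.18 + 0.1 = 0.2800;  k·ωz = 0.2800·0.6 = 0.1680
ω₁ (FL) = (vx − vy − k·ωz)/r = -1.0680/0.08 = -13.3500
ω₂ (FR) = (vx + vy + k·ωz)/r = -0.1320/0.08 = -1.6500
ω₃ (RL) = (vx + vy − k·ωz)/r = -0.4680/0.08 = -5.8500
ω₄ (RR) = (vx − vy + k·ωz)/r = -0.7320/0.08 = -9.1500

(-13.3500, -1.6500, -5.8500, -9.1500)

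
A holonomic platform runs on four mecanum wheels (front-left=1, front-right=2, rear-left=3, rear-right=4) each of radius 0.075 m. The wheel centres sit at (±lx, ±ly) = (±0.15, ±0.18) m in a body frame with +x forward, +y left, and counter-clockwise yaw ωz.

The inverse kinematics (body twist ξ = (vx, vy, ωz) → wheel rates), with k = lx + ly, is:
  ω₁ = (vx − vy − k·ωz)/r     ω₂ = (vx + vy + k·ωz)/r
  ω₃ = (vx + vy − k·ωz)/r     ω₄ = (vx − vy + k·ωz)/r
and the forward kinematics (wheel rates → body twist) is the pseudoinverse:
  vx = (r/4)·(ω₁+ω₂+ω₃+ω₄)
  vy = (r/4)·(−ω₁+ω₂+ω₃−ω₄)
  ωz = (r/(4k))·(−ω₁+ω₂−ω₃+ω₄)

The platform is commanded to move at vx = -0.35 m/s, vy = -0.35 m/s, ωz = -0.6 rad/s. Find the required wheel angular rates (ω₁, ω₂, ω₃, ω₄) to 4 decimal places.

(2.6400, -11.9733, -6.6933, -2.6400)

k = lx + ly = 0.15 + 0.18 = 0.3300;  k·ωz = 0.3300·-0.6 = -0.1980
ω₁ (FL) = (vx − vy − k·ωz)/r = 0.1980/0.075 = 2.6400
ω₂ (FR) = (vx + vy + k·ωz)/r = -0.8980/0.075 = -11.9733
ω₃ (RL) = (vx + vy − k·ωz)/r = -0.5020/0.075 = -6.6933
ω₄ (RR) = (vx − vy + k·ωz)/r = -0.1980/0.075 = -2.6400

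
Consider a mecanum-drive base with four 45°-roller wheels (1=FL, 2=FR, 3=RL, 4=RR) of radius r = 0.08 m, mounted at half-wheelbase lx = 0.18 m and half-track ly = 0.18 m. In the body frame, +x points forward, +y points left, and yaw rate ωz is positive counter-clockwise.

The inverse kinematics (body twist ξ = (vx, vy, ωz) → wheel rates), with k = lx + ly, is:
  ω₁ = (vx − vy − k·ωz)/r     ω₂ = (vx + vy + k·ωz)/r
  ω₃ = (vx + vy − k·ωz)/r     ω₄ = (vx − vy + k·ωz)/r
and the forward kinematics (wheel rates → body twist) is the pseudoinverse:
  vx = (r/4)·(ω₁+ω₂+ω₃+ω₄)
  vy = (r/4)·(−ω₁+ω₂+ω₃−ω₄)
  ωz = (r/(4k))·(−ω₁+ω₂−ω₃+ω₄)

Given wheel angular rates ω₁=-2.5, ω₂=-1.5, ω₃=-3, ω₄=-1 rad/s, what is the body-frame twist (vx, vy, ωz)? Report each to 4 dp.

(-0.1600, -0.0200, 0.1667)

k = lx + ly = 0.18 + 0.18 = 0.3600
ω₁+ω₂+ω₃+ω₄ = -8.0000  →  vx = (0.08/4)·-8.0000 = -0.1600
−ω₁+ω₂+ω₃−ω₄ = -1.0000  →  vy = (0.08/4)·-1.0000 = -0.0200
−ω₁+ω₂−ω₃+ω₄ = 3.0000  →  ωz = (0.08/1.4400)·3.0000 = 0.1667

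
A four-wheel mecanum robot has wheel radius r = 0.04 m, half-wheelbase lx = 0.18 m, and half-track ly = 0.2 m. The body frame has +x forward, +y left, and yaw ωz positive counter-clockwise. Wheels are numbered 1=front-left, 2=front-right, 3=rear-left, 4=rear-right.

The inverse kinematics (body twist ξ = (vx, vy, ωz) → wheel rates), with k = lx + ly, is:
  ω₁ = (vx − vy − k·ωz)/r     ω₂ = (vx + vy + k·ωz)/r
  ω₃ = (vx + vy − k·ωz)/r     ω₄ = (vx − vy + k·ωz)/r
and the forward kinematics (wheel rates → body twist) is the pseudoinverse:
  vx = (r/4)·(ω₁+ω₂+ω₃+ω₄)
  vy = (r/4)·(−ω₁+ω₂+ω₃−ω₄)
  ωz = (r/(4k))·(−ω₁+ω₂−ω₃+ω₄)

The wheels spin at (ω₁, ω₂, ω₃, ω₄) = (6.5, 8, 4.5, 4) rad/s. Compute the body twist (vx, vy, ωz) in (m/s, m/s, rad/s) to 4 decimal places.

k = lx + ly = 0.18 + 0.2 = 0.3800
ω₁+ω₂+ω₃+ω₄ = 23.0000  →  vx = (0.04/4)·23.0000 = 0.2300
−ω₁+ω₂+ω₃−ω₄ = 2.0000  →  vy = (0.04/4)·2.0000 = 0.0200
−ω₁+ω₂−ω₃+ω₄ = 1.0000  →  ωz = (0.04/1.5200)·1.0000 = 0.0263

(0.2300, 0.0200, 0.0263)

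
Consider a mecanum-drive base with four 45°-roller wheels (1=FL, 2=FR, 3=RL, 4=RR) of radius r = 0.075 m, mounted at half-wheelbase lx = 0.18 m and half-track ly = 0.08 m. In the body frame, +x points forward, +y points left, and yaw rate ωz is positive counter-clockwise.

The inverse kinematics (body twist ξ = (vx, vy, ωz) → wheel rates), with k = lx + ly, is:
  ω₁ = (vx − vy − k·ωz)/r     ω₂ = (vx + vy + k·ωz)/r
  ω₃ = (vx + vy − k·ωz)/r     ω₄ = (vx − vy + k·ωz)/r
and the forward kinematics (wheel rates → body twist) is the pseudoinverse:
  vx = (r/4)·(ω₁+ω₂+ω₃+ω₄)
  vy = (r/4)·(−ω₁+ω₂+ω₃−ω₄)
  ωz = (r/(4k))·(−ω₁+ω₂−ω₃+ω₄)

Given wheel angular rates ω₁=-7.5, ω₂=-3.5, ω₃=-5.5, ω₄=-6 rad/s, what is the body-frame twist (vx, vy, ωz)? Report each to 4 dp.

k = lx + ly = 0.18 + 0.08 = 0.2600
ω₁+ω₂+ω₃+ω₄ = -22.5000  →  vx = (0.075/4)·-22.5000 = -0.4219
−ω₁+ω₂+ω₃−ω₄ = 4.5000  →  vy = (0.075/4)·4.5000 = 0.0844
−ω₁+ω₂−ω₃+ω₄ = 3.5000  →  ωz = (0.075/1.0400)·3.5000 = 0.2524

(-0.4219, 0.0844, 0.2524)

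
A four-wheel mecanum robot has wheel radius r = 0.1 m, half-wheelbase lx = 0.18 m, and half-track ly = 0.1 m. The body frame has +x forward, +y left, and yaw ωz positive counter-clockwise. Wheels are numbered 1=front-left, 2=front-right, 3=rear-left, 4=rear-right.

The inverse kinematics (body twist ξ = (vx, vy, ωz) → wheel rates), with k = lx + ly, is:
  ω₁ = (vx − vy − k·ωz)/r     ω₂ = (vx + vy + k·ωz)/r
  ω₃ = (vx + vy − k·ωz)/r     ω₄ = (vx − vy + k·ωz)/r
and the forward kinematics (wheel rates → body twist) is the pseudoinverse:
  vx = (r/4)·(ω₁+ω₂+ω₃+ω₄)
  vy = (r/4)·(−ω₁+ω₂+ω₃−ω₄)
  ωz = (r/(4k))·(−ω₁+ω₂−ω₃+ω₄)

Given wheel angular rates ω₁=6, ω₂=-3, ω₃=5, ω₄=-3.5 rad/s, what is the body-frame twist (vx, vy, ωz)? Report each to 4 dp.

k = lx + ly = 0.18 + 0.1 = 0.2800
ω₁+ω₂+ω₃+ω₄ = 4.5000  →  vx = (0.1/4)·4.5000 = 0.1125
−ω₁+ω₂+ω₃−ω₄ = -0.5000  →  vy = (0.1/4)·-0.5000 = -0.0125
−ω₁+ω₂−ω₃+ω₄ = -17.5000  →  ωz = (0.1/1.1200)·-17.5000 = -1.5625

(0.1125, -0.0125, -1.5625)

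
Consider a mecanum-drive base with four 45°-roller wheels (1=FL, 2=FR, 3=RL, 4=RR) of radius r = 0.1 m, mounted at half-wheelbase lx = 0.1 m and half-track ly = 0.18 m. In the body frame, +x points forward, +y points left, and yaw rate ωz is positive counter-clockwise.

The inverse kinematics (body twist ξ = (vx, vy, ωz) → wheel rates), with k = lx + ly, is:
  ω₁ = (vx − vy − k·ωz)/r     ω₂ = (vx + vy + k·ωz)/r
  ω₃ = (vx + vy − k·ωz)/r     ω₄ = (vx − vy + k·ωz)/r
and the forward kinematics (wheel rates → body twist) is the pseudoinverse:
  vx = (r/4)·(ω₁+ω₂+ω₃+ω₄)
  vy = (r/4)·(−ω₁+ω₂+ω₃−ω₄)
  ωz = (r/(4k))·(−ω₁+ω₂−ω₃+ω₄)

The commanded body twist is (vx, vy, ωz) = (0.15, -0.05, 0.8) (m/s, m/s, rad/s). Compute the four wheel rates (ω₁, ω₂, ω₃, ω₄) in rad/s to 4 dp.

(-0.2400, 3.2400, -1.2400, 4.2400)

k = lx + ly = 0.1 + 0.18 = 0.2800;  k·ωz = 0.2800·0.8 = 0.2240
ω₁ (FL) = (vx − vy − k·ωz)/r = -0.0240/0.1 = -0.2400
ω₂ (FR) = (vx + vy + k·ωz)/r = 0.3240/0.1 = 3.2400
ω₃ (RL) = (vx + vy − k·ωz)/r = -0.1240/0.1 = -1.2400
ω₄ (RR) = (vx − vy + k·ωz)/r = 0.4240/0.1 = 4.2400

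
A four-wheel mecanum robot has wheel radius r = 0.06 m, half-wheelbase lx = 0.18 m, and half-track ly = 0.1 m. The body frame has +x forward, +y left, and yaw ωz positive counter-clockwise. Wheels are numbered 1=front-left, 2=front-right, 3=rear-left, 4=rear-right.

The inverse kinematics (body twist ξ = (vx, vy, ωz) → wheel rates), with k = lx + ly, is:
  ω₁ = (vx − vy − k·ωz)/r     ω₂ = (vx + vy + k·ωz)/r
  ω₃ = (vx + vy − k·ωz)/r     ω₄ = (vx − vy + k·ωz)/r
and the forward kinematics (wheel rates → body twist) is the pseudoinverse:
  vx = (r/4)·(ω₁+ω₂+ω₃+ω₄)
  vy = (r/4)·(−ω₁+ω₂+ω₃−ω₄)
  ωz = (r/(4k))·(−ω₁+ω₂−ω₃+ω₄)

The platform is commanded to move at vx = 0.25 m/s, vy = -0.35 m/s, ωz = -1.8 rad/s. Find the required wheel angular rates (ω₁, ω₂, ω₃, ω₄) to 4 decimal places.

k = lx + ly = 0.18 + 0.1 = 0.2800;  k·ωz = 0.2800·-1.8 = -0.5040
ω₁ (FL) = (vx − vy − k·ωz)/r = 1.1040/0.06 = 18.4000
ω₂ (FR) = (vx + vy + k·ωz)/r = -0.6040/0.06 = -10.0667
ω₃ (RL) = (vx + vy − k·ωz)/r = 0.4040/0.06 = 6.7333
ω₄ (RR) = (vx − vy + k·ωz)/r = 0.0960/0.06 = 1.6000

(18.4000, -10.0667, 6.7333, 1.6000)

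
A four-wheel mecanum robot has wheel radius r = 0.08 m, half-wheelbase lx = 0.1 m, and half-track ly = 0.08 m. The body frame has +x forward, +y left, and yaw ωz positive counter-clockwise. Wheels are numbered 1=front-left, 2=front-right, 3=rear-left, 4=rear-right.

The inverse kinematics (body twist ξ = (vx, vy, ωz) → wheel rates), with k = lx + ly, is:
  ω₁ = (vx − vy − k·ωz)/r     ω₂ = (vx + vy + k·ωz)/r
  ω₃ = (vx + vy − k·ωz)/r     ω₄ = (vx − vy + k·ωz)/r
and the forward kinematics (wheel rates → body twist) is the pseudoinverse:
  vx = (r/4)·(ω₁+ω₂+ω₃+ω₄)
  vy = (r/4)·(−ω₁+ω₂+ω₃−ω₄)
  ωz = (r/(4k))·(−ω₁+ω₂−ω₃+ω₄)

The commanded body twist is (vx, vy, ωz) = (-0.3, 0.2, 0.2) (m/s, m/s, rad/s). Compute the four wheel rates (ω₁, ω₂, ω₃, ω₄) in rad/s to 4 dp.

k = lx + ly = 0.1 + 0.08 = 0.1800;  k·ωz = 0.1800·0.2 = 0.0360
ω₁ (FL) = (vx − vy − k·ωz)/r = -0.5360/0.08 = -6.7000
ω₂ (FR) = (vx + vy + k·ωz)/r = -0.0640/0.08 = -0.8000
ω₃ (RL) = (vx + vy − k·ωz)/r = -0.1360/0.08 = -1.7000
ω₄ (RR) = (vx − vy + k·ωz)/r = -0.4640/0.08 = -5.8000

(-6.7000, -0.8000, -1.7000, -5.8000)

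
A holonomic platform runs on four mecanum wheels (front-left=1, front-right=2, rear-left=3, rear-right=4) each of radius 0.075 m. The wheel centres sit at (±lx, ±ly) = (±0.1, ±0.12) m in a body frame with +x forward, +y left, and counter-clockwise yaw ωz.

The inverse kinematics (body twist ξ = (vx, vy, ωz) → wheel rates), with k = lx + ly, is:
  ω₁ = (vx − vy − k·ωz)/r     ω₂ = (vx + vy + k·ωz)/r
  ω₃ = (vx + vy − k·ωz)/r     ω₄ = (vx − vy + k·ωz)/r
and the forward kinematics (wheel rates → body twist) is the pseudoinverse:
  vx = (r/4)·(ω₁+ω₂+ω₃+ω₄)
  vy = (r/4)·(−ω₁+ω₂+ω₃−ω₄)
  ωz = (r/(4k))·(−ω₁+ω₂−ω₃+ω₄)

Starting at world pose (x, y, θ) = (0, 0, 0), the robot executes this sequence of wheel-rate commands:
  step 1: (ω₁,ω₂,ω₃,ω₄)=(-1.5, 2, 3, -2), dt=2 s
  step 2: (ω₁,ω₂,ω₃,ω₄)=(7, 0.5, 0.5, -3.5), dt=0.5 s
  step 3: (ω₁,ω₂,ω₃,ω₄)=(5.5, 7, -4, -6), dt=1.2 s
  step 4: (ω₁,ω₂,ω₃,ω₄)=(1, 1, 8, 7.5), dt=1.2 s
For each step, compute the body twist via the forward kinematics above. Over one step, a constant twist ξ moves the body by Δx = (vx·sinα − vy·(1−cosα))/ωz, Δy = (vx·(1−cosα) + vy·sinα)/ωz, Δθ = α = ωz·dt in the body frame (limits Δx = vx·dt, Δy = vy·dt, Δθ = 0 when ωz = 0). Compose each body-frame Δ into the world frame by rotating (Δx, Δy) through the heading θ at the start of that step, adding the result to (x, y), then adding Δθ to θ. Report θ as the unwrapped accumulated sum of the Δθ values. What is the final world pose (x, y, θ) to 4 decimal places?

step 1: ξ=(vx,vy,ωz)=(0.0281, 0.1594, -0.1278), dt=2.0 → body Δ=(0.0962, 0.3081, -0.2557) → world pose (0.0962, 0.3081, -0.2557)
step 2: ξ=(vx,vy,ωz)=(0.0844, -0.0469, -0.8949), dt=0.5 → body Δ=(0.0356, -0.0319, -0.4474) → world pose (0.1226, 0.2682, -0.7031)
step 3: ξ=(vx,vy,ωz)=(0.0469, 0.0656, -0.0426), dt=1.2 → body Δ=(0.0582, 0.0773, -0.0511) → world pose (0.2170, 0.2895, -0.7543)
step 4: ξ=(vx,vy,ωz)=(0.3281, 0.0094, -0.0426), dt=1.2 → body Δ=(0.3939, 0.0012, -0.0511) → world pose (0.5048, 0.0207, -0.8054)

(0.5048, 0.0207, -0.8054)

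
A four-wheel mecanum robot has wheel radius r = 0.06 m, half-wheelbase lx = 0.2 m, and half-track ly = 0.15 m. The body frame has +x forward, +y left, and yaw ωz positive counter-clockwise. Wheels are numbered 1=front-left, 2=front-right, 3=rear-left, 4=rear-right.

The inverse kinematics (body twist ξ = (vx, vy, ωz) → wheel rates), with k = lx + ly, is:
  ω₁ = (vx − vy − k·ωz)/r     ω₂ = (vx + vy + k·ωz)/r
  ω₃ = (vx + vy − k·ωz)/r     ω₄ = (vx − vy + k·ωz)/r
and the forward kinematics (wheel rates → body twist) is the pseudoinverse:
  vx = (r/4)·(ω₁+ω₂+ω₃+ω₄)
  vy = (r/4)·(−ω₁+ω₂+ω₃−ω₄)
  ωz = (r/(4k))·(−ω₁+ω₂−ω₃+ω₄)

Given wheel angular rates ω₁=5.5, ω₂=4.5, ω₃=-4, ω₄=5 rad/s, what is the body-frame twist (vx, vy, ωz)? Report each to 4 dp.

(0.1650, -0.1500, 0.3429)

k = lx + ly = 0.2 + 0.15 = 0.3500
ω₁+ω₂+ω₃+ω₄ = 11.0000  →  vx = (0.06/4)·11.0000 = 0.1650
−ω₁+ω₂+ω₃−ω₄ = -10.0000  →  vy = (0.06/4)·-10.0000 = -0.1500
−ω₁+ω₂−ω₃+ω₄ = 8.0000  →  ωz = (0.06/1.4000)·8.0000 = 0.3429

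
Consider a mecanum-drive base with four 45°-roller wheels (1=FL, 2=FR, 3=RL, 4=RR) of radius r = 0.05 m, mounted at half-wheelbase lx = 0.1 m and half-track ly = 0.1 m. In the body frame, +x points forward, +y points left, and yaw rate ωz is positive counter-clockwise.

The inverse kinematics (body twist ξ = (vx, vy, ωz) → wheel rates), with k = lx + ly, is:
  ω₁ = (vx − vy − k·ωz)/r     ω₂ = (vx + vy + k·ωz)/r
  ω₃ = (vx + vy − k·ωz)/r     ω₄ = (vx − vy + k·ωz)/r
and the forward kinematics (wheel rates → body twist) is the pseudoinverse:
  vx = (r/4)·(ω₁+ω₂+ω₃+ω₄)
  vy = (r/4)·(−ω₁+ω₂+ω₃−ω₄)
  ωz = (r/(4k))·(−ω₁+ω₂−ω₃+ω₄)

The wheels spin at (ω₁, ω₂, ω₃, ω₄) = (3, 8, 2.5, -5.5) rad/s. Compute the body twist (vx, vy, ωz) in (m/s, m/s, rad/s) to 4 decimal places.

k = lx + ly = 0.1 + 0.1 = 0.2000
ω₁+ω₂+ω₃+ω₄ = 8.0000  →  vx = (0.05/4)·8.0000 = 0.1000
−ω₁+ω₂+ω₃−ω₄ = 13.0000  →  vy = (0.05/4)·13.0000 = 0.1625
−ω₁+ω₂−ω₃+ω₄ = -3.0000  →  ωz = (0.05/0.8000)·-3.0000 = -0.1875

(0.1000, 0.1625, -0.1875)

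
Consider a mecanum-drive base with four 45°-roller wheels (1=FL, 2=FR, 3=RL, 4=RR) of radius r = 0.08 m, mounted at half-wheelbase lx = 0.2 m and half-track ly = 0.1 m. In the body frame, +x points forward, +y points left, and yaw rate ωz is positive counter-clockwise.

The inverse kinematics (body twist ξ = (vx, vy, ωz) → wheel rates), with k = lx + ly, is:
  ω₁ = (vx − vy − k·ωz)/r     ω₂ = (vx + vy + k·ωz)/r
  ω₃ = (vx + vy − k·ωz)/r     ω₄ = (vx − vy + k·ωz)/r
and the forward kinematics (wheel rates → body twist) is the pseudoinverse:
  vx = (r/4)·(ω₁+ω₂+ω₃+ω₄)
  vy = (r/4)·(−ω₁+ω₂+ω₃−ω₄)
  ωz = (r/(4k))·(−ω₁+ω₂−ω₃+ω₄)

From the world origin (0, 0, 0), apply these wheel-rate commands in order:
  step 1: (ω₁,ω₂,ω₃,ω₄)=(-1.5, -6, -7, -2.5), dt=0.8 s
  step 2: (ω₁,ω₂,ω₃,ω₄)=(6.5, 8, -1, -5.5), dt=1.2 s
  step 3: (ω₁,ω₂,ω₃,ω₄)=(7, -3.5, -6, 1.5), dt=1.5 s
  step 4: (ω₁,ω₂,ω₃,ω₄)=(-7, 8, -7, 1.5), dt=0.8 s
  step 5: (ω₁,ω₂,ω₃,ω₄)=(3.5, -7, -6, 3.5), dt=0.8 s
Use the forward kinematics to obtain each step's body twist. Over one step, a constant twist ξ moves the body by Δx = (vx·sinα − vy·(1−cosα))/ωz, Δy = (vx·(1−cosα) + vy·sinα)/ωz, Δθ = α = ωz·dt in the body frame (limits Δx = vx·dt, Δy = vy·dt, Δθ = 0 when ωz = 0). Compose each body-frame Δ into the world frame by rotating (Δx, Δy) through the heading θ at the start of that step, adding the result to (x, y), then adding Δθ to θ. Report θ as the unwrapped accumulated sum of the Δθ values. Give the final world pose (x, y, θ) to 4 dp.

(-0.2438, -0.7277, 0.6600)

step 1: ξ=(vx,vy,ωz)=(-0.3400, -0.1800, 0.0000), dt=0.8 → body Δ=(-0.2720, -0.1440, 0.0000) → world pose (-0.2720, -0.1440, 0.0000)
step 2: ξ=(vx,vy,ωz)=(0.1600, 0.1200, -0.2000), dt=1.2 → body Δ=(0.2074, 0.1197, -0.2400) → world pose (-0.0646, -0.0243, -0.2400)
step 3: ξ=(vx,vy,ωz)=(-0.0200, -0.3600, -0.2000), dt=1.5 → body Δ=(-0.1099, -0.5275, -0.3000) → world pose (-0.2968, -0.5105, -0.5400)
step 4: ξ=(vx,vy,ωz)=(-0.0900, 0.1300, 1.5667), dt=0.8 → body Δ=(-0.1117, 0.0393, 1.2533) → world pose (-0.3724, -0.4194, 0.7133)
step 5: ξ=(vx,vy,ωz)=(-0.1200, -0.4000, -0.0667), dt=0.8 → body Δ=(-0.1045, -0.3173, -0.0533) → world pose (-0.2438, -0.7277, 0.6600)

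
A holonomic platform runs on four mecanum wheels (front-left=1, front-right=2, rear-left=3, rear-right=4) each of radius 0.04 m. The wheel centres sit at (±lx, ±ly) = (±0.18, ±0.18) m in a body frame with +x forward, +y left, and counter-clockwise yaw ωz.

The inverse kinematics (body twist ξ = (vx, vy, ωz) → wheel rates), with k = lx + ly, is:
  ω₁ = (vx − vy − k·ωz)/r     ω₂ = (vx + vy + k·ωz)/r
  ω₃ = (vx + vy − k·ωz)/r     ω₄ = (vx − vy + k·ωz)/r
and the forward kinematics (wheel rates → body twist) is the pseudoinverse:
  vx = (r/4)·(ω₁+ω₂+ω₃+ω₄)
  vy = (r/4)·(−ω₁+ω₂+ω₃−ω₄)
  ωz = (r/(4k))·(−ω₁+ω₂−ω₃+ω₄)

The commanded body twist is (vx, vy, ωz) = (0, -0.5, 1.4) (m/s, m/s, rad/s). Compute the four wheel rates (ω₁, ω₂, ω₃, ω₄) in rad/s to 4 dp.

(-0.1000, 0.1000, -25.1000, 25.1000)

k = lx + ly = 0.18 + 0.18 = 0.3600;  k·ωz = 0.3600·1.4 = 0.5040
ω₁ (FL) = (vx − vy − k·ωz)/r = -0.0040/0.04 = -0.1000
ω₂ (FR) = (vx + vy + k·ωz)/r = 0.0040/0.04 = 0.1000
ω₃ (RL) = (vx + vy − k·ωz)/r = -1.0040/0.04 = -25.1000
ω₄ (RR) = (vx − vy + k·ωz)/r = 1.0040/0.04 = 25.1000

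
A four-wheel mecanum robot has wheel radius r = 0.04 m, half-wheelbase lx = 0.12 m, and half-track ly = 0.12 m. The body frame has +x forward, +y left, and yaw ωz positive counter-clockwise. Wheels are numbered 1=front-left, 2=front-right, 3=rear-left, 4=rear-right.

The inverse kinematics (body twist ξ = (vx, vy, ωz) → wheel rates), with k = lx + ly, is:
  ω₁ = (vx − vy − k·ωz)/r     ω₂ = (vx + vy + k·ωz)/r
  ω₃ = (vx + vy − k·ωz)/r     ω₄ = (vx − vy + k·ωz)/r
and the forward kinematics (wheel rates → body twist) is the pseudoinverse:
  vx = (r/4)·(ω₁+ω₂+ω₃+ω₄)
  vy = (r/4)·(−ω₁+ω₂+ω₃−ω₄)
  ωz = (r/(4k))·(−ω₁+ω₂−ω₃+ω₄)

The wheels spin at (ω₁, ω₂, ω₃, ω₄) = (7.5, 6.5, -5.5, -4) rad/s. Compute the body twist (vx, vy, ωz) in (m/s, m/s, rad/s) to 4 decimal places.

k = lx + ly = 0.12 + 0.12 = 0.2400
ω₁+ω₂+ω₃+ω₄ = 4.5000  →  vx = (0.04/4)·4.5000 = 0.0450
−ω₁+ω₂+ω₃−ω₄ = -2.5000  →  vy = (0.04/4)·-2.5000 = -0.0250
−ω₁+ω₂−ω₃+ω₄ = 0.5000  →  ωz = (0.04/0.9600)·0.5000 = 0.0208

(0.0450, -0.0250, 0.0208)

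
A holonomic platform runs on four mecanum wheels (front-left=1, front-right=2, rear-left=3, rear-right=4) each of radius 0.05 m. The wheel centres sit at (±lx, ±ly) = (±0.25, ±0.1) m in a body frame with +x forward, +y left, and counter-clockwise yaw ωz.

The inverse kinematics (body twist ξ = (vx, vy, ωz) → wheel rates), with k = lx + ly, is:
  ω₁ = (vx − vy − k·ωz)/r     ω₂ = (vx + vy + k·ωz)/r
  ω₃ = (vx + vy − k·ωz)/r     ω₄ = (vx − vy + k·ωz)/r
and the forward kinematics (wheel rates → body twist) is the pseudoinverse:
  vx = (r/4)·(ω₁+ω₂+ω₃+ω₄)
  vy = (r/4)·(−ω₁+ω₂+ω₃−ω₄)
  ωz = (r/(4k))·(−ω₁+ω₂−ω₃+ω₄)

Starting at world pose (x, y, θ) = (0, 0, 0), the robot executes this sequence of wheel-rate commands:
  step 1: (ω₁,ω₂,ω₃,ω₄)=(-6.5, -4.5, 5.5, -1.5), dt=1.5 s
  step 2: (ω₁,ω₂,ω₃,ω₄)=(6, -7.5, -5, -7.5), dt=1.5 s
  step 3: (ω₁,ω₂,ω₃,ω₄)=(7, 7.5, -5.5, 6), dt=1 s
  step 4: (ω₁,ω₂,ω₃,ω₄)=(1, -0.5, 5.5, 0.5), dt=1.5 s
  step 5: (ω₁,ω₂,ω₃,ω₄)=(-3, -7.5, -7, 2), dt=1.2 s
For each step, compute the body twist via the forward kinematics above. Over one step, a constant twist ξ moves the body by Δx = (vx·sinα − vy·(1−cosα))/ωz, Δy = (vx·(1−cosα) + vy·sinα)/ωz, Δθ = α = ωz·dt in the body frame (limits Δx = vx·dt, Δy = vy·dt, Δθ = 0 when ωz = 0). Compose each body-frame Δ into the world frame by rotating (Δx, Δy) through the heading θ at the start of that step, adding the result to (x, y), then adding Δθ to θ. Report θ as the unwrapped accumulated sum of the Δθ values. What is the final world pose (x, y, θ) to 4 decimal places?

step 1: ξ=(vx,vy,ωz)=(-0.0875, 0.1125, -0.1786), dt=1.5 → body Δ=(-0.1072, 0.1842, -0.2679) → world pose (-0.1072, 0.1842, -0.2679)
step 2: ξ=(vx,vy,ωz)=(-0.1750, -0.1375, -0.5714), dt=1.5 → body Δ=(-0.3146, -0.0761, -0.8571) → world pose (-0.4308, 0.1941, -1.1250)
step 3: ξ=(vx,vy,ωz)=(0.1875, -0.1375, 0.4286), dt=1.0 → body Δ=(0.2108, -0.0938, 0.4286) → world pose (-0.4245, -0.0366, -0.6964)
step 4: ξ=(vx,vy,ωz)=(0.0813, 0.0438, -0.2321), dt=1.5 → body Δ=(0.1307, 0.0433, -0.3482) → world pose (-0.2964, -0.0872, -1.0446)
step 5: ξ=(vx,vy,ωz)=(-0.1938, -0.1688, 0.1607), dt=1.2 → body Δ=(-0.2116, -0.2236, 0.1929) → world pose (-0.5960, -0.0165, -0.8518)

(-0.5960, -0.0165, -0.8518)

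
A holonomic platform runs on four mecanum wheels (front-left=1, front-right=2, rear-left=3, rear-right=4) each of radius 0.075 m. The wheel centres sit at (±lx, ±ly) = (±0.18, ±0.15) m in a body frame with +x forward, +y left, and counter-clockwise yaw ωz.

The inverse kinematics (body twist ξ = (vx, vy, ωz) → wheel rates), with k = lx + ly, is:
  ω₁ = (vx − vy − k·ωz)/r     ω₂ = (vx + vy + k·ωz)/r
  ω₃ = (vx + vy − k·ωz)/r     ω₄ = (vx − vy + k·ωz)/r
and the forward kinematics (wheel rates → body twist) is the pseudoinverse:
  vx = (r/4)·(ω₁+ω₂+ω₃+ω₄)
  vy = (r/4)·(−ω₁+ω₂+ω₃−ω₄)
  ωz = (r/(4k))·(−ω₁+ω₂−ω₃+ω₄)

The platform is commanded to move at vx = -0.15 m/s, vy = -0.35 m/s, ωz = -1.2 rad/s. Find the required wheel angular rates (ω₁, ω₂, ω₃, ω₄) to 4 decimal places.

(7.9467, -11.9467, -1.3867, -2.6133)

k = lx + ly = 0.18 + 0.15 = 0.3300;  k·ωz = 0.3300·-1.2 = -0.3960
ω₁ (FL) = (vx − vy − k·ωz)/r = 0.5960/0.075 = 7.9467
ω₂ (FR) = (vx + vy + k·ωz)/r = -0.8960/0.075 = -11.9467
ω₃ (RL) = (vx + vy − k·ωz)/r = -0.1040/0.075 = -1.3867
ω₄ (RR) = (vx − vy + k·ωz)/r = -0.1960/0.075 = -2.6133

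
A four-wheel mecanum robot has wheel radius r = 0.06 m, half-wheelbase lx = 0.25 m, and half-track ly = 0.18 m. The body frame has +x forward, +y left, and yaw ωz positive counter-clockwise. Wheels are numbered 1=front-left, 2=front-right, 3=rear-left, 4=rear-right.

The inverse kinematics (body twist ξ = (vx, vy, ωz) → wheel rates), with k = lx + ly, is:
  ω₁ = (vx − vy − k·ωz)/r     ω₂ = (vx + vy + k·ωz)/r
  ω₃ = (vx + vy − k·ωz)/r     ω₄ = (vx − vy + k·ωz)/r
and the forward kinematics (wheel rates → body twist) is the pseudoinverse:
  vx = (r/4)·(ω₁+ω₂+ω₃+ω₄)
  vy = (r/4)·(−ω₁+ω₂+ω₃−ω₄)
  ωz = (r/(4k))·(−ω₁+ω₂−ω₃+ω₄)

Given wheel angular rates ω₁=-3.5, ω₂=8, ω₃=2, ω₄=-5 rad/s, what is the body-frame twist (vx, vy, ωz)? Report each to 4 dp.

k = lx + ly = 0.25 + 0.18 = 0.4300
ω₁+ω₂+ω₃+ω₄ = 1.5000  →  vx = (0.06/4)·1.5000 = 0.0225
−ω₁+ω₂+ω₃−ω₄ = 18.5000  →  vy = (0.06/4)·18.5000 = 0.2775
−ω₁+ω₂−ω₃+ω₄ = 4.5000  →  ωz = (0.06/1.7200)·4.5000 = 0.1570

(0.0225, 0.2775, 0.1570)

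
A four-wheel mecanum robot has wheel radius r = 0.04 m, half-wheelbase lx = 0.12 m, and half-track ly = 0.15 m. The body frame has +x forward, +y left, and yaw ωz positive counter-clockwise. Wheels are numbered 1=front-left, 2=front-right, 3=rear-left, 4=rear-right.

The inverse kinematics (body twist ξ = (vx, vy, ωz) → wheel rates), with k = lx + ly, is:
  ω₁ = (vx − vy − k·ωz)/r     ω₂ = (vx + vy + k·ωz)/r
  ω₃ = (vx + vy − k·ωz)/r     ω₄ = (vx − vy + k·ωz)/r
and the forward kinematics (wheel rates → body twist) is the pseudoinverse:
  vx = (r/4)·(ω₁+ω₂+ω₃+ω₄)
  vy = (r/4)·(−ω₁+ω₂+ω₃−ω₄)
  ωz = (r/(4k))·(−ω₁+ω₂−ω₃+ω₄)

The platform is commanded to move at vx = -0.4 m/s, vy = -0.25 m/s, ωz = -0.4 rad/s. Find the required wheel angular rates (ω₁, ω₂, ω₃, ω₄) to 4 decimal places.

(-1.0500, -18.9500, -13.5500, -6.4500)

k = lx + ly = 0.12 + 0.15 = 0.2700;  k·ωz = 0.2700·-0.4 = -0.1080
ω₁ (FL) = (vx − vy − k·ωz)/r = -0.0420/0.04 = -1.0500
ω₂ (FR) = (vx + vy + k·ωz)/r = -0.7580/0.04 = -18.9500
ω₃ (RL) = (vx + vy − k·ωz)/r = -0.5420/0.04 = -13.5500
ω₄ (RR) = (vx − vy + k·ωz)/r = -0.2580/0.04 = -6.4500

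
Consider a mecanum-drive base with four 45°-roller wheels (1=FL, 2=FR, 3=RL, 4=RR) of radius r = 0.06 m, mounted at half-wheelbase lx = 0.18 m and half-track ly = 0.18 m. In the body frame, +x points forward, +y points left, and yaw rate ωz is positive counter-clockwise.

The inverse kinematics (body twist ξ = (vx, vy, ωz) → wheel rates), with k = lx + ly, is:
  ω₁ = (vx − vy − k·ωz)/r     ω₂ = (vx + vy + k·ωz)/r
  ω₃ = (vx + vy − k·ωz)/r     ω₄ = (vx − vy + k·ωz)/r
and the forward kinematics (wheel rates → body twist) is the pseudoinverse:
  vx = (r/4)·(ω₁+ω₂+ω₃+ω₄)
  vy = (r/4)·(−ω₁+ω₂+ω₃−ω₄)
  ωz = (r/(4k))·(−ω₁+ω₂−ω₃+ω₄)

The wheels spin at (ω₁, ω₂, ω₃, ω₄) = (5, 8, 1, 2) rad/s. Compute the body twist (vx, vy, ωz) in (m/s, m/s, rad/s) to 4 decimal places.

k = lx + ly = 0.18 + 0.18 = 0.3600
ω₁+ω₂+ω₃+ω₄ = 16.0000  →  vx = (0.06/4)·16.0000 = 0.2400
−ω₁+ω₂+ω₃−ω₄ = 2.0000  →  vy = (0.06/4)·2.0000 = 0.0300
−ω₁+ω₂−ω₃+ω₄ = 4.0000  →  ωz = (0.06/1.4400)·4.0000 = 0.1667

(0.2400, 0.0300, 0.1667)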